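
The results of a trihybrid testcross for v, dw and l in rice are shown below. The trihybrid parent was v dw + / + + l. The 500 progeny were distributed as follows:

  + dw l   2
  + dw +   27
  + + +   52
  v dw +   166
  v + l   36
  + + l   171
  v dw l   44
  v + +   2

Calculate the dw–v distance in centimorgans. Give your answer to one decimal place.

The two rarest classes, v + + and + dw l, are the double crossovers. Comparing them with the parentals, only the dw allele has switched, so dw is the middle locus and the order is v – dw – l.
Crossovers in the v–dw interval produce the single-crossover classes + dw + and v + l (27 + 36 = 63) plus the double crossovers (4).
RF(v–dw) = (63 + 4) / 500 = 67/500 = 0.1340 → 13.4 centimorgans.

13.4 centimorgans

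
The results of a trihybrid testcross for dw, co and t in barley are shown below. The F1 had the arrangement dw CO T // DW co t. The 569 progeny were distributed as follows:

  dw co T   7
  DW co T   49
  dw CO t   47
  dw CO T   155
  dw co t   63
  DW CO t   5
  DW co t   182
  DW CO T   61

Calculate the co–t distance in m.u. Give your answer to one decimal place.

The two rarest classes, dw co T and DW CO t, are the double crossovers. Comparing them with the parentals, only the co allele has switched, so co is the middle locus and the order is t – co – dw.
Crossovers in the t–co interval produce the single-crossover classes dw CO t and DW co T (47 + 49 = 96) plus the double crossovers (12).
RF(t–co) = (96 + 12) / 569 = 108/569 = 0.1898 → 19.0 m.u.

19.0 m.u.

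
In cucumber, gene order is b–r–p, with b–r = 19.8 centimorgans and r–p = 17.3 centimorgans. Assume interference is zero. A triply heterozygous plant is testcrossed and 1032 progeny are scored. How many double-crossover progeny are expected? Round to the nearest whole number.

Map distances give recombination frequencies of 0.198 and 0.173 for the two intervals.
With no interference, expected double-crossover frequency = 0.198 × 0.173 = 0.03425.
Expected number = 0.03425 × 1032 = 35.35 ≈ 35.

35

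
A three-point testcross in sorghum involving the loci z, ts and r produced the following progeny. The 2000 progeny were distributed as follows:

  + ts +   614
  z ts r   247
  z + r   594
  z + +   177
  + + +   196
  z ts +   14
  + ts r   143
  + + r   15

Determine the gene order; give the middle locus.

The two most frequent reciprocal classes, + ts + and z + r, are the parental types, so the F1 was + ts + / z + r.
The two rarest classes, z ts + and + + r, are the double crossovers. Comparing them with the parentals, only the z allele has switched, so z is the middle locus and the order is r – z – ts.

z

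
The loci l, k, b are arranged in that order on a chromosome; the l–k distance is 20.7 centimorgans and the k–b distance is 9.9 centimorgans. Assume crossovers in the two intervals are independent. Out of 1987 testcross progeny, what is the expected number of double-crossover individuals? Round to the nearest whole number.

Map distances give recombination frequencies of 0.207 and 0.099 for the two intervals.
With no interference, expected double-crossover frequency = 0.207 × 0.099 = 0.02049.
Expected number = 0.02049 × 1987 = 40.72 ≈ 41.

41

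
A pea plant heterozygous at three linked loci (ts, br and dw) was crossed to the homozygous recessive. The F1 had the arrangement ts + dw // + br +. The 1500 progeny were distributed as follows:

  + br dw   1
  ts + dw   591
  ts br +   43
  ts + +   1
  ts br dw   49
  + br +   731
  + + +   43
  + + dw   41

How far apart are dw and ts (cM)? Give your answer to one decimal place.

The two rarest classes, ts + + and + br dw, are the double crossovers. Comparing them with the parentals, only the dw allele has switched, so dw is the middle locus and the order is ts – dw – br.
Crossovers in the ts–dw interval produce the single-crossover classes + + dw and ts br + (41 + 43 = 84) plus the double crossovers (2).
RF(ts–dw) = (84 + 2) / 1500 = 86/1500 = 0.0573 → 5.7 cM.

5.7 cM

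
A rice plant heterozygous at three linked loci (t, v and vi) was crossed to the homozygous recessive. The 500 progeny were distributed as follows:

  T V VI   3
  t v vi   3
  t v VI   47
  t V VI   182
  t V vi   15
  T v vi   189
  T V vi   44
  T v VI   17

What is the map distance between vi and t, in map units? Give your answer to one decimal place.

The two most frequent reciprocal classes, t V VI and T v vi, are the parental types, so the F1 was t V VI / T v vi.
The two rarest classes, T V VI and t v vi, are the double crossovers. Comparing them with the parentals, only the t allele has switched, so t is the middle locus and the order is v – t – vi.
Crossovers in the t–vi interval produce the single-crossover classes t V vi and T v VI (15 + 17 = 32) plus the double crossovers (6).
RF(t–vi) = (32 + 6) / 500 = 38/500 = 0.0760 → 7.6 map units.

7.6 map units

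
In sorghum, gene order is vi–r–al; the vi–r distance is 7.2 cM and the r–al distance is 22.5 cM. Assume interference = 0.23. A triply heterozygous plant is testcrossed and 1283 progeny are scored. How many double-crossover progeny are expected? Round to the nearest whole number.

Map distances give recombination frequencies of 0.072 and 0.225 for the two intervals.
With interference 0.23 (so coincidence = 0.77), expected double-crossover frequency = 0.072 × 0.225 × 0.77 = 0.01247.
Expected number = 0.01247 × 1283 = 16.00 ≈ 16.

16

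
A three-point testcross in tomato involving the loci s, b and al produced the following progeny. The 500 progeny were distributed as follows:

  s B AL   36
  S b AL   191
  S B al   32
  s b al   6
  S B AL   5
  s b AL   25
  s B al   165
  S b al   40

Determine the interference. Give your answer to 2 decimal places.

0.07

The two most frequent reciprocal classes, S b AL and s B al, are the parental types, so the F1 was S b AL / s B al.
The two rarest classes, S B AL and s b al, are the double crossovers. Comparing them with the parentals, only the b allele has switched, so b is the middle locus and the order is al – b – s.
al–b: (76 + 11)/500 = 0.1740; b–s: (57 + 11)/500 = 0.1360.
Expected DCO frequency = 0.1740 × 0.1360 ≈ 0.02366; observed = 11/500 ≈ 0.02200.
Coefficient of coincidence = 0.02200/0.02366 ≈ 0.93; interference = 1 − 0.93 = 0.07.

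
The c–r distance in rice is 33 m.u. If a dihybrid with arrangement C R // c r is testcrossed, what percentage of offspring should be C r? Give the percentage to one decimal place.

16.5%

A map distance of 33 m.u. corresponds to a recombination frequency of 0.330.
The F1 is C R / c r, so C r is a recombinant gamete class with expected frequency r/2 = 0.330/2 = 0.1650.
That is 0.1650 = 16.5% of the progeny.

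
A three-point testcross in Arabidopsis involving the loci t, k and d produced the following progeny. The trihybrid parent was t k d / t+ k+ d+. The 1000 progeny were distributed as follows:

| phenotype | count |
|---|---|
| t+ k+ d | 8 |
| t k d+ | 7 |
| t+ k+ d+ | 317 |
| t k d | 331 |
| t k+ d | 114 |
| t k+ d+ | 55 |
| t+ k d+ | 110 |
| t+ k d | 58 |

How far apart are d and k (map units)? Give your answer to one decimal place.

The two rarest classes, t k d+ and t+ k+ d, are the double crossovers. Comparing them with the parentals, only the d allele has switched, so d is the middle locus and the order is k – d – t.
Crossovers in the k–d interval produce the single-crossover classes t k+ d and t+ k d+ (114 + 110 = 224) plus the double crossovers (15).
RF(k–d) = (224 + 15) / 1000 = 239/1000 = 0.2390 → 23.9 map units.

23.9 map units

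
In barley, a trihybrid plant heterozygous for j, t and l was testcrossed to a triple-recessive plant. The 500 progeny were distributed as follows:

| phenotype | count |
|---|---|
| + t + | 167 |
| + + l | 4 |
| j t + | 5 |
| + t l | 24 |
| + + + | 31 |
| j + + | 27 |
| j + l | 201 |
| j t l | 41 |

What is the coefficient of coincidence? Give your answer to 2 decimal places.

0.93

The two most frequent reciprocal classes, + t + and j + l, are the parental types, so the F1 was + t + / j + l.
The two rarest classes, j t + and + + l, are the double crossovers. Comparing them with the parentals, only the j allele has switched, so j is the middle locus and the order is l – j – t.
l–j: (51 + 9)/500 = 0.1200; j–t: (72 + 9)/500 = 0.1620.
Expected DCO frequency = 0.1200 × 0.1620 ≈ 0.01944; observed = 9/500 ≈ 0.01800.
Coefficient of coincidence = 0.01800/0.01944 ≈ 0.93.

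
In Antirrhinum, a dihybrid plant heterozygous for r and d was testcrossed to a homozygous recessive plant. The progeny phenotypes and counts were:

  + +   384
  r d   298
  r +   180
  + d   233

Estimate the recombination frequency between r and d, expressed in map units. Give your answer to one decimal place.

37.7 map units

The two most frequent classes, + + (384) and r d (298), are the parental types, so the F1 was + + / r d.
The recombinant classes are + d and r +: 233 + 180 = 413.
Recombination frequency = 413/1095 = 0.3772 ≈ 37.7%, i.e. 37.7 map units.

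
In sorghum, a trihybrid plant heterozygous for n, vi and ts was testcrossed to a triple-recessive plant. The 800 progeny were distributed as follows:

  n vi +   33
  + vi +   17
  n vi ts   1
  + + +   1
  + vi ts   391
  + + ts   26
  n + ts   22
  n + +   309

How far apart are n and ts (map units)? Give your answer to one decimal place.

5.1 map units

The two most frequent reciprocal classes, + vi ts and n + +, are the parental types, so the F1 was + vi ts / n + +.
The two rarest classes, n vi ts and + + +, are the double crossovers. Comparing them with the parentals, only the n allele has switched, so n is the middle locus and the order is ts – n – vi.
Crossovers in the ts–n interval produce the single-crossover classes + vi + and n + ts (17 + 22 = 39) plus the double crossovers (2).
RF(ts–n) = (39 + 2) / 800 = 41/800 = 0.0512 → 5.1 map units.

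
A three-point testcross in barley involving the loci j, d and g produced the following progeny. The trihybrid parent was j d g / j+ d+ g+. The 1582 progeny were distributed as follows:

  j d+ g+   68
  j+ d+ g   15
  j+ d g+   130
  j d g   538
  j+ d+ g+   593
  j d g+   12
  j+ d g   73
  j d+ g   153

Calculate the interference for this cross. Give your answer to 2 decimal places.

0.18

The two rarest classes, j d g+ and j+ d+ g, are the double crossovers. Comparing them with the parentals, only the g allele has switched, so g is the middle locus and the order is d – g – j.
d–g: (283 + 27)/1582 = 0.1960; g–j: (141 + 27)/1582 = 0.1062.
Expected DCO frequency = 0.1960 × 0.1062 ≈ 0.02082; observed = 27/1582 ≈ 0.01707.
Coefficient of coincidence = 0.01707/0.02082 ≈ 0.82; interference = 1 − 0.82 = 0.18.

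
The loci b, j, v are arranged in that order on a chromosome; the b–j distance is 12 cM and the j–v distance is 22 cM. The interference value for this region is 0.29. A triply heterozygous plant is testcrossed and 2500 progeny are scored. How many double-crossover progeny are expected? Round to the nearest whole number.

Map distances give recombination frequencies of 0.120 and 0.220 for the two intervals.
With interference 0.29 (so coincidence = 0.71), expected double-crossover frequency = 0.120 × 0.220 × 0.71 = 0.01874.
Expected number = 0.01874 × 2500 = 46.86 ≈ 47.

47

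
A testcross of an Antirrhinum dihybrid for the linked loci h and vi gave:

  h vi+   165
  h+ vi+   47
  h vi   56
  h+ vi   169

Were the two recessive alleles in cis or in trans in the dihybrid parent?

trans

The two most frequent classes are h+ vi (169) and h vi+ (165); these are the parental (non-recombinant) types.
So the F1 carried h+ vi on one chromosome and h vi+ on the other — the recessive alleles are on opposite chromosomes (trans / repulsion).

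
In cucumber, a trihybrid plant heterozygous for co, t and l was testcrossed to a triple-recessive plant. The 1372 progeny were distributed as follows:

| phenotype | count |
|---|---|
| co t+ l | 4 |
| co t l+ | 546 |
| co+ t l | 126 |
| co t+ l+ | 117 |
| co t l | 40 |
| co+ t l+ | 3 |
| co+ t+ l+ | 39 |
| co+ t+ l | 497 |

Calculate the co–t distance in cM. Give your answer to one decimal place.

18.2 cM

The two most frequent reciprocal classes, co t l+ and co+ t+ l, are the parental types, so the F1 was co t l+ / co+ t+ l.
The two rarest classes, co+ t l+ and co t+ l, are the double crossovers. Comparing them with the parentals, only the co allele has switched, so co is the middle locus and the order is t – co – l.
Crossovers in the t–co interval produce the single-crossover classes co t+ l+ and co+ t l (117 + 126 = 243) plus the double crossovers (7).
RF(t–co) = (243 + 7) / 1372 = 250/1372 = 0.1822 → 18.2 cM.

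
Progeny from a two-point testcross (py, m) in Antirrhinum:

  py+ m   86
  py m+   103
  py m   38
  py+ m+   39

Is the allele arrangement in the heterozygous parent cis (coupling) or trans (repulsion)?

The two most frequent classes are py+ m (86) and py m+ (103); these are the parental (non-recombinant) types.
So the F1 carried py+ m on one chromosome and py m+ on the other — the recessive alleles are on opposite chromosomes (trans / repulsion).

trans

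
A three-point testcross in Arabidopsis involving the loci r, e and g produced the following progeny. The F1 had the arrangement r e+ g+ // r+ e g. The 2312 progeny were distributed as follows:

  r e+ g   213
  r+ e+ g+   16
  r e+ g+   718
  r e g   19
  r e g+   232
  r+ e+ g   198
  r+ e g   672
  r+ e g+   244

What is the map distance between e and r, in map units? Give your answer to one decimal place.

The two rarest classes, r+ e+ g+ and r e g, are the double crossovers. Comparing them with the parentals, only the r allele has switched, so r is the middle locus and the order is e – r – g.
Crossovers in the e–r interval produce the single-crossover classes r e g+ and r+ e+ g (232 + 198 = 430) plus the double crossovers (35).
RF(e–r) = (430 + 35) / 2312 = 465/2312 = 0.2011 → 20.1 map units.

20.1 map units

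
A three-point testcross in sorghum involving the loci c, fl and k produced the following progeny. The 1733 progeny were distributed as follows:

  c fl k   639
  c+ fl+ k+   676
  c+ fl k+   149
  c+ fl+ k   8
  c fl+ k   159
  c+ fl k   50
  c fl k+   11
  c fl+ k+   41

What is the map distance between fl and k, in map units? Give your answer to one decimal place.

18.9 map units

The two most frequent reciprocal classes, c+ fl+ k+ and c fl k, are the parental types, so the F1 was c+ fl+ k+ / c fl k.
The two rarest classes, c+ fl+ k and c fl k+, are the double crossovers. Comparing them with the parentals, only the k allele has switched, so k is the middle locus and the order is c – k – fl.
Crossovers in the k–fl interval produce the single-crossover classes c+ fl k+ and c fl+ k (149 + 159 = 308) plus the double crossovers (19).
RF(k–fl) = (308 + 19) / 1733 = 327/1733 = 0.1887 → 18.9 map units.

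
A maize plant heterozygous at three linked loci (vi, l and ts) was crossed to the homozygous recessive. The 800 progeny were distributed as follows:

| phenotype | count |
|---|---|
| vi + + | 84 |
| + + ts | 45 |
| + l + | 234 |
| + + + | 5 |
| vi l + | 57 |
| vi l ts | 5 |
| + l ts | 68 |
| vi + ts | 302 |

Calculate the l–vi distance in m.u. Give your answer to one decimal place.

14.0 m.u.

The two most frequent reciprocal classes, vi + ts and + l +, are the parental types, so the F1 was vi + ts / + l +.
The two rarest classes, vi l ts and + + +, are the double crossovers. Comparing them with the parentals, only the l allele has switched, so l is the middle locus and the order is ts – l – vi.
Crossovers in the l–vi interval produce the single-crossover classes + + ts and vi l + (45 + 57 = 102) plus the double crossovers (10).
RF(l–vi) = (102 + 10) / 800 = 112/800 = 0.1400 → 14.0 m.u.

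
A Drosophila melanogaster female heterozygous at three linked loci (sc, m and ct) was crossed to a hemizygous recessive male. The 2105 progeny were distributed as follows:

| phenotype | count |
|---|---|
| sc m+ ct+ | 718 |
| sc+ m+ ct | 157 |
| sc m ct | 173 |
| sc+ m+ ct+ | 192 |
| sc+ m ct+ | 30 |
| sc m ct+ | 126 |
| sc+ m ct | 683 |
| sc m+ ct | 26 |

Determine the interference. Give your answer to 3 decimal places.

The two most frequent reciprocal classes, sc+ m ct and sc m+ ct+, are the parental types, so the F1 was sc+ m ct / sc m+ ct+.
The two rarest classes, sc+ m ct+ and sc m+ ct, are the double crossovers. Comparing them with the parentals, only the ct allele has switched, so ct is the middle locus and the order is sc – ct – m.
sc–ct: (365 + 56)/2105 = 0.2000; ct–m: (283 + 56)/2105 = 0.1610.
Expected DCO frequency = 0.2000 × 0.1610 ≈ 0.03220; observed = 56/2105 ≈ 0.02660.
Coefficient of coincidence = 0.02660/0.03220 ≈ 0.826; interference = 1 − 0.826 = 0.174.

0.174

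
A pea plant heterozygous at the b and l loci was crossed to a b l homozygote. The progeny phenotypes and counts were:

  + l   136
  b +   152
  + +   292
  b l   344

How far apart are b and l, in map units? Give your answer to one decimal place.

The two most frequent classes, + + (292) and b l (344), are the parental types, so the F1 was + + / b l.
The recombinant classes are + l and b +: 136 + 152 = 288.
Recombination frequency = 288/924 = 0.3117 ≈ 31.2%, i.e. 31.2 map units.

31.2 map units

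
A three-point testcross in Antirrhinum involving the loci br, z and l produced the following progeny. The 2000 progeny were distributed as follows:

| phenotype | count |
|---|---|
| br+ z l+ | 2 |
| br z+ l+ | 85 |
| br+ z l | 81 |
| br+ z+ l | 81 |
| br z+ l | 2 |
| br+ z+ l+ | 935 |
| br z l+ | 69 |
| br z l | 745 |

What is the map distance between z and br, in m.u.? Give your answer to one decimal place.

The two most frequent reciprocal classes, br z l and br+ z+ l+, are the parental types, so the F1 was br z l / br+ z+ l+.
The two rarest classes, br z+ l and br+ z l+, are the double crossovers. Comparing them with the parentals, only the z allele has switched, so z is the middle locus and the order is l – z – br.
Crossovers in the z–br interval produce the single-crossover classes br+ z l and br z+ l+ (81 + 85 = 166) plus the double crossovers (4).
RF(z–br) = (166 + 4) / 2000 = 170/2000 = 0.0850 → 8.5 m.u.

8.5 m.u.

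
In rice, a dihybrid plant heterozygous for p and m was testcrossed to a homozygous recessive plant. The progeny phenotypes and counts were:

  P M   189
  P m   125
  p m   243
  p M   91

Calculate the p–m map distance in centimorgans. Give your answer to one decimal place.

33.3 centimorgans

The two most frequent classes, P M (189) and p m (243), are the parental types, so the F1 was P M / p m.
The recombinant classes are P m and p M: 125 + 91 = 216.
Recombination frequency = 216/648 = 0.3333 ≈ 33.3%, i.e. 33.3 centimorgans.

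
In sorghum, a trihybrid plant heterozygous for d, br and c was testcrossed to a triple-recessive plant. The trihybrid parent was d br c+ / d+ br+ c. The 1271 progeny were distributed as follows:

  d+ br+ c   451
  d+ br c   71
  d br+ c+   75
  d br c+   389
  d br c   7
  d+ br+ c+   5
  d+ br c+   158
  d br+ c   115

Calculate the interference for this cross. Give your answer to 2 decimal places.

The two rarest classes, d br c and d+ br+ c+, are the double crossovers. Comparing them with the parentals, only the c allele has switched, so c is the middle locus and the order is br – c – d.
br–c: (146 + 12)/1271 = 0.1243; c–d: (273 + 12)/1271 = 0.2242.
Expected DCO frequency = 0.1243 × 0.2242 ≈ 0.02787; observed = 12/1271 ≈ 0.00944.
Coefficient of coincidence = 0.00944/0.02787 ≈ 0.34; interference = 1 − 0.34 = 0.66.

0.66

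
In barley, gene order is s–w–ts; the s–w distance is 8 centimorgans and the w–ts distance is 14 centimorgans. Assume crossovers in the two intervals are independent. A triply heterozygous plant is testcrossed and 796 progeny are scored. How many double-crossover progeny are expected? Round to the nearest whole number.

9

Map distances give recombination frequencies of 0.080 and 0.140 for the two intervals.
With no interference, expected double-crossover frequency = 0.080 × 0.140 = 0.01120.
Expected number = 0.01120 × 796 = 8.92 ≈ 9.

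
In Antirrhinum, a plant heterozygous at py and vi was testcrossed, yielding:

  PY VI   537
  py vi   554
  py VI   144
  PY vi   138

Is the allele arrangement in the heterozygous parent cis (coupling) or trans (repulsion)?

cis

The two most frequent classes are PY VI (537) and py vi (554); these are the parental (non-recombinant) types.
So the F1 carried PY VI on one chromosome and py vi on the other — the recessive alleles are on the same chromosome (cis / coupling).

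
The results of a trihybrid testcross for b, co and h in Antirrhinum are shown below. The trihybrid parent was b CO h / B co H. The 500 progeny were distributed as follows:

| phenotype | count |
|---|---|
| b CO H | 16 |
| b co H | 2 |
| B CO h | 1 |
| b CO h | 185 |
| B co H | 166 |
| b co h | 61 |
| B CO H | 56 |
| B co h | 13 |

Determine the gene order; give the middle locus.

b

The two rarest classes, B CO h and b co H, are the double crossovers. Comparing them with the parentals, only the b allele has switched, so b is the middle locus and the order is h – b – co.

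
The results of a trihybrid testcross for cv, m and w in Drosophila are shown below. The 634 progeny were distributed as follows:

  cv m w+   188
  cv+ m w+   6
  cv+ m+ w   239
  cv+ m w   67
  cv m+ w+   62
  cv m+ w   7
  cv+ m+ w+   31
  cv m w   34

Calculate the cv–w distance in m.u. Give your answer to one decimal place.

The two most frequent reciprocal classes, cv m w+ and cv+ m+ w, are the parental types, so the F1 was cv m w+ / cv+ m+ w.
The two rarest classes, cv+ m w+ and cv m+ w, are the double crossovers. Comparing them with the parentals, only the cv allele has switched, so cv is the middle locus and the order is m – cv – w.
Crossovers in the cv–w interval produce the single-crossover classes cv m w and cv+ m+ w+ (34 + 31 = 65) plus the double crossovers (13).
RF(cv–w) = (65 + 13) / 634 = 78/634 = 0.1230 → 12.3 m.u.

12.3 m.u.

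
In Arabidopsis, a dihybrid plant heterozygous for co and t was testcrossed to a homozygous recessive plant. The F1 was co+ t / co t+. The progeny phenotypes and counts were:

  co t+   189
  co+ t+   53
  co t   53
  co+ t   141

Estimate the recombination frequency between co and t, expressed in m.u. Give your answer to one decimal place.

24.3 m.u.

The recombinant classes are co+ t+ and co t: 53 + 53 = 106.
Recombination frequency = 106/436 = 0.2431 ≈ 24.3%, i.e. 24.3 m.u.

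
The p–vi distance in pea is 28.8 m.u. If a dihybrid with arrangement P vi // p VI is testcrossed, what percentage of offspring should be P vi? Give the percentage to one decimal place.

35.6%

A map distance of 28.8 m.u. corresponds to a recombination frequency of 0.288.
The F1 is P vi / p VI, so P vi is a parental gamete class with expected frequency (1 − r)/2 = 0.712/2 = 0.3560.
That is 0.3560 = 35.6% of the progeny.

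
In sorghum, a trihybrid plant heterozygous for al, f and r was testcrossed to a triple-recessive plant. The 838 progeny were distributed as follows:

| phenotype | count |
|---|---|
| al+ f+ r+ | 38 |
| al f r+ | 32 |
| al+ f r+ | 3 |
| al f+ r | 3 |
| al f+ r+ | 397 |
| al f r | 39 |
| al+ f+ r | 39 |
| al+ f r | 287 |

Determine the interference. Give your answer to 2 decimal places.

The two most frequent reciprocal classes, al f+ r+ and al+ f r, are the parental types, so the F1 was al f+ r+ / al+ f r.
The two rarest classes, al f+ r and al+ f r+, are the double crossovers. Comparing them with the parentals, only the r allele has switched, so r is the middle locus and the order is al – r – f.
al–r: (77 + 6)/838 = 0.0990; r–f: (71 + 6)/838 = 0.0919.
Expected DCO frequency = 0.0990 × 0.0919 ≈ 0.00910; observed = 6/838 ≈ 0.00716.
Coefficient of coincidence = 0.00716/0.00910 ≈ 0.79; interference = 1 − 0.79 = 0.21.

0.21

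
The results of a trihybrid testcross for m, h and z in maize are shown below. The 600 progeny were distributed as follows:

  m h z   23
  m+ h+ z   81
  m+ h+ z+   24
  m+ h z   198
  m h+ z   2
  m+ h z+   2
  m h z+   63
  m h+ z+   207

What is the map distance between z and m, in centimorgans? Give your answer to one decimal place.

8.5 centimorgans

The two most frequent reciprocal classes, m+ h z and m h+ z+, are the parental types, so the F1 was m+ h z / m h+ z+.
The two rarest classes, m+ h z+ and m h+ z, are the double crossovers. Comparing them with the parentals, only the z allele has switched, so z is the middle locus and the order is h – z – m.
Crossovers in the z–m interval produce the single-crossover classes m h z and m+ h+ z+ (23 + 24 = 47) plus the double crossovers (4).
RF(z–m) = (47 + 4) / 600 = 51/600 = 0.0850 → 8.5 centimorgans.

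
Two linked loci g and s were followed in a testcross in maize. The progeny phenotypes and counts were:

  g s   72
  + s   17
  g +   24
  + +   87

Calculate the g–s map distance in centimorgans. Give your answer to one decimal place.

20.5 centimorgans

The two most frequent classes, + + (87) and g s (72), are the parental types, so the F1 was + + / g s.
The recombinant classes are + s and g +: 17 + 24 = 41.
Recombination frequency = 41/200 = 0.2050 ≈ 20.5%, i.e. 20.5 centimorgans.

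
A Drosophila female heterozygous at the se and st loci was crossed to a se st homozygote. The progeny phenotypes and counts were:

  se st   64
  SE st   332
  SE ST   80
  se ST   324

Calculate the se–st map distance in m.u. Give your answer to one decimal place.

18.0 m.u.

The two most frequent classes, SE st (332) and se ST (324), are the parental types, so the F1 was SE st / se ST.
The recombinant classes are SE ST and se st: 80 + 64 = 144.
Recombination frequency = 144/800 = 0.1800 ≈ 18.0%, i.e. 18.0 m.u.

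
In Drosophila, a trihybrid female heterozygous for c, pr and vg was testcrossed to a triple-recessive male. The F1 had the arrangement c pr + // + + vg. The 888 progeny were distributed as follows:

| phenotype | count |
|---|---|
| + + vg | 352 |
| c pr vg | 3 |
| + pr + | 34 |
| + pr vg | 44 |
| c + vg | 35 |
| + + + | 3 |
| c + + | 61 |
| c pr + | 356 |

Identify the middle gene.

The two rarest classes, c pr vg and + + +, are the double crossovers. Comparing them with the parentals, only the vg allele has switched, so vg is the middle locus and the order is pr – vg – c.

vg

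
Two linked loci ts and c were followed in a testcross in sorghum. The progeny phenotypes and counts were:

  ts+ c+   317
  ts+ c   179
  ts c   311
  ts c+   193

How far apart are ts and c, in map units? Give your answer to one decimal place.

37.2 map units

The two most frequent classes, ts+ c+ (317) and ts c (311), are the parental types, so the F1 was ts+ c+ / ts c.
The recombinant classes are ts+ c and ts c+: 179 + 193 = 372.
Recombination frequency = 372/1000 = 0.3720 ≈ 37.2%, i.e. 37.2 map units.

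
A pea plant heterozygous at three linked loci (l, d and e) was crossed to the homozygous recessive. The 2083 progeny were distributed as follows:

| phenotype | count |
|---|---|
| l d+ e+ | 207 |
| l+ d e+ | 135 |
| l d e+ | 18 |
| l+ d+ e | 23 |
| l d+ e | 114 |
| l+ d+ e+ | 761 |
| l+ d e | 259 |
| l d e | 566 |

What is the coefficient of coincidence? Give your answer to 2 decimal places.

The two most frequent reciprocal classes, l+ d+ e+ and l d e, are the parental types, so the F1 was l+ d+ e+ / l d e.
The two rarest classes, l+ d+ e and l d e+, are the double crossovers. Comparing them with the parentals, only the e allele has switched, so e is the middle locus and the order is d – e – l.
d–e: (249 + 41)/2083 = 0.1392; e–l: (466 + 41)/2083 = 0.2434.
Expected DCO frequency = 0.1392 × 0.2434 ≈ 0.03388; observed = 41/2083 ≈ 0.01968.
Coefficient of coincidence = 0.01968/0.03388 ≈ 0.58.

0.58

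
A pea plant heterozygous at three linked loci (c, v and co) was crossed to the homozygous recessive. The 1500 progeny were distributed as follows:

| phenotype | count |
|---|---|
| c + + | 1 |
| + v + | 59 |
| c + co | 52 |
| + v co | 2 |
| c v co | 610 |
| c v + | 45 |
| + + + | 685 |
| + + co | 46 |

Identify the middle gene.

The two most frequent reciprocal classes, c v co and + + +, are the parental types, so the F1 was c v co / + + +.
The two rarest classes, + v co and c + +, are the double crossovers. Comparing them with the parentals, only the c allele has switched, so c is the middle locus and the order is v – c – co.

c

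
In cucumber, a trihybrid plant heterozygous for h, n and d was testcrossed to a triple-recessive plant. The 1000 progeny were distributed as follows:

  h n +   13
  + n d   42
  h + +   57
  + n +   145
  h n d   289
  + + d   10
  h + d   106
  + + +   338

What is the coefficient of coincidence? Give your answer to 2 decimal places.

0.69

The two most frequent reciprocal classes, + + + and h n d, are the parental types, so the F1 was + + + / h n d.
The two rarest classes, + + d and h n +, are the double crossovers. Comparing them with the parentals, only the d allele has switched, so d is the middle locus and the order is h – d – n.
h–d: (99 + 23)/1000 = 0.1220; d–n: (251 + 23)/1000 = 0.2740.
Expected DCO frequency = 0.1220 × 0.2740 ≈ 0.03343; observed = 23/1000 ≈ 0.02300.
Coefficient of coincidence = 0.02300/0.03343 ≈ 0.69.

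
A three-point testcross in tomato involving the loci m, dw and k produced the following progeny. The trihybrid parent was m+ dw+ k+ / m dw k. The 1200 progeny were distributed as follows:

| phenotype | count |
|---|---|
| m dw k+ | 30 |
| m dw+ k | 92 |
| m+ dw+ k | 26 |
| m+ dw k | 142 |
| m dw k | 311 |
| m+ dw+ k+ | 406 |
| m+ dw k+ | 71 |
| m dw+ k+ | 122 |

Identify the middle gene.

The two rarest classes, m+ dw+ k and m dw k+, are the double crossovers. Comparing them with the parentals, only the k allele has switched, so k is the middle locus and the order is m – k – dw.

k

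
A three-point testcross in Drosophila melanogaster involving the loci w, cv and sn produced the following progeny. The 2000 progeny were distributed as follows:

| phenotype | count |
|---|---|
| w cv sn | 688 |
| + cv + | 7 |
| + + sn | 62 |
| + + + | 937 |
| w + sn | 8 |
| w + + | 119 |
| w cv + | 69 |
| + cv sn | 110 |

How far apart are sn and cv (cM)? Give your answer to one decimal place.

The two most frequent reciprocal classes, w cv sn and + + +, are the parental types, so the F1 was w cv sn / + + +.
The two rarest classes, w + sn and + cv +, are the double crossovers. Comparing them with the parentals, only the cv allele has switched, so cv is the middle locus and the order is sn – cv – w.
Crossovers in the sn–cv interval produce the single-crossover classes w cv + and + + sn (69 + 62 = 131) plus the double crossovers (15).
RF(sn–cv) = (131 + 15) / 2000 = 146/2000 = 0.0730 → 7.3 cM.

7.3 cM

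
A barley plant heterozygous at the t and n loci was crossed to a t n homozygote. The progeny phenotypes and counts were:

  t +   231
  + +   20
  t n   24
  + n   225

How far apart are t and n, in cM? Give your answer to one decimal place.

The two most frequent classes, + n (225) and t + (231), are the parental types, so the F1 was + n / t +.
The recombinant classes are + + and t n: 20 + 24 = 44.
Recombination frequency = 44/500 = 0.0880 ≈ 8.8%, i.e. 8.8 cM.

8.8 cM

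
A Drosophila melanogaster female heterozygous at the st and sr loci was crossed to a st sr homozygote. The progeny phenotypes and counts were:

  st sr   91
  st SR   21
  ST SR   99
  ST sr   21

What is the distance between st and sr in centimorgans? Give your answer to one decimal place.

The two most frequent classes, ST SR (99) and st sr (91), are the parental types, so the F1 was ST SR / st sr.
The recombinant classes are ST sr and st SR: 21 + 21 = 42.
Recombination frequency = 42/232 = 0.1810 ≈ 18.1%, i.e. 18.1 centimorgans.

18.1 centimorgans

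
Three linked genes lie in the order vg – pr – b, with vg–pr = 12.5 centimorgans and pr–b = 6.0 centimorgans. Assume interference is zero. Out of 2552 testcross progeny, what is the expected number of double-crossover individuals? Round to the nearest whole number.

19

Map distances give recombination frequencies of 0.125 and 0.060 for the two intervals.
With no interference, expected double-crossover frequency = 0.125 × 0.060 = 0.00750.
Expected number = 0.00750 × 2552 = 19.14 ≈ 19.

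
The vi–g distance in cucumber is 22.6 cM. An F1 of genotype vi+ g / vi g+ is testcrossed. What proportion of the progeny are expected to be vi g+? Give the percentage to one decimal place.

38.7%

A map distance of 22.6 cM corresponds to a recombination frequency of 0.226.
The F1 is vi+ g / vi g+, so vi g+ is a parental gamete class with expected frequency (1 − r)/2 = 0.774/2 = 0.3870.
That is 0.3870 = 38.7% of the progeny.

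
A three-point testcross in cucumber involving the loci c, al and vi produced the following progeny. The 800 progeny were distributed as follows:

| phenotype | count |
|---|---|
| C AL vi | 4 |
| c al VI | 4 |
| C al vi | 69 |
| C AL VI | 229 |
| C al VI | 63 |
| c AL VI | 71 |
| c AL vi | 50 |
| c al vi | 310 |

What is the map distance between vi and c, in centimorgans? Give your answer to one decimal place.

18.5 centimorgans

The two most frequent reciprocal classes, c al vi and C AL VI, are the parental types, so the F1 was c al vi / C AL VI.
The two rarest classes, c al VI and C AL vi, are the double crossovers. Comparing them with the parentals, only the vi allele has switched, so vi is the middle locus and the order is c – vi – al.
Crossovers in the c–vi interval produce the single-crossover classes C al vi and c AL VI (69 + 71 = 140) plus the double crossovers (8).
RF(c–vi) = (140 + 8) / 800 = 148/800 = 0.1850 → 18.5 centimorgans.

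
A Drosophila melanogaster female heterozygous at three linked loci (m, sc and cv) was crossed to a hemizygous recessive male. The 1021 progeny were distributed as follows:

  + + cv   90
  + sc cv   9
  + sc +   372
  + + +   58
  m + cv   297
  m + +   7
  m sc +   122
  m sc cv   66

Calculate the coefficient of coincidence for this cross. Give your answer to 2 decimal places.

The two most frequent reciprocal classes, + sc + and m + cv, are the parental types, so the F1 was + sc + / m + cv.
The two rarest classes, + sc cv and m + +, are the double crossovers. Comparing them with the parentals, only the cv allele has switched, so cv is the middle locus and the order is m – cv – sc.
m–cv: (212 + 16)/1021 = 0.2233; cv–sc: (124 + 16)/1021 = 0.1371.
Expected DCO frequency = 0.2233 × 0.1371 ≈ 0.03061; observed = 16/1021 ≈ 0.01567.
Coefficient of coincidence = 0.01567/0.03061 ≈ 0.51.

0.51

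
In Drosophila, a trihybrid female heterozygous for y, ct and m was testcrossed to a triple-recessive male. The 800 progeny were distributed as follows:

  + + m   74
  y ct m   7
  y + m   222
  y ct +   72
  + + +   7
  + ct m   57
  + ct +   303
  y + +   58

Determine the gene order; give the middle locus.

ct

The two most frequent reciprocal classes, y + m and + ct +, are the parental types, so the F1 was y + m / + ct +.
The two rarest classes, y ct m and + + +, are the double crossovers. Comparing them with the parentals, only the ct allele has switched, so ct is the middle locus and the order is y – ct – m.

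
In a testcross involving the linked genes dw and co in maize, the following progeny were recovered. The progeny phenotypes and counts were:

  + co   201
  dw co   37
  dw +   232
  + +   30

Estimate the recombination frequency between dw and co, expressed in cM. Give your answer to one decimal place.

13.4 cM

The two most frequent classes, + co (201) and dw + (232), are the parental types, so the F1 was + co / dw +.
The recombinant classes are + + and dw co: 30 + 37 = 67.
Recombination frequency = 67/500 = 0.1340 ≈ 13.4%, i.e. 13.4 cM.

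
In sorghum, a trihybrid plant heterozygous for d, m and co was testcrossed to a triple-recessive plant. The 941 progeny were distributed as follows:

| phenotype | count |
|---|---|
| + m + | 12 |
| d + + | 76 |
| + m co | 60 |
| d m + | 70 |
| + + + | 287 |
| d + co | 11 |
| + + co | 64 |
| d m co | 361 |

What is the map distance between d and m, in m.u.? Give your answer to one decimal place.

The two most frequent reciprocal classes, d m co and + + +, are the parental types, so the F1 was d m co / + + +.
The two rarest classes, d + co and + m +, are the double crossovers. Comparing them with the parentals, only the m allele has switched, so m is the middle locus and the order is d – m – co.
Crossovers in the d–m interval produce the single-crossover classes + m co and d + + (60 + 76 = 136) plus the double crossovers (23).
RF(d–m) = (136 + 23) / 941 = 159/941 = 0.1690 → 16.9 m.u.

16.9 m.u.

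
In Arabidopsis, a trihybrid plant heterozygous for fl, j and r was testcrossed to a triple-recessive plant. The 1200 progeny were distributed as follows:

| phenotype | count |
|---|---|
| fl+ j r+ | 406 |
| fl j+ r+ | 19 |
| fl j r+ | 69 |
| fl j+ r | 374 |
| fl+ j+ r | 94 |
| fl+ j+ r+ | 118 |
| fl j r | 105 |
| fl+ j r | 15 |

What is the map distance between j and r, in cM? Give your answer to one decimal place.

21.4 cM

The two most frequent reciprocal classes, fl+ j r+ and fl j+ r, are the parental types, so the F1 was fl+ j r+ / fl j+ r.
The two rarest classes, fl+ j r and fl j+ r+, are the double crossovers. Comparing them with the parentals, only the r allele has switched, so r is the middle locus and the order is j – r – fl.
Crossovers in the j–r interval produce the single-crossover classes fl+ j+ r+ and fl j r (118 + 105 = 223) plus the double crossovers (34).
RF(j–r) = (223 + 34) / 1200 = 257/1200 = 0.2142 → 21.4 cM.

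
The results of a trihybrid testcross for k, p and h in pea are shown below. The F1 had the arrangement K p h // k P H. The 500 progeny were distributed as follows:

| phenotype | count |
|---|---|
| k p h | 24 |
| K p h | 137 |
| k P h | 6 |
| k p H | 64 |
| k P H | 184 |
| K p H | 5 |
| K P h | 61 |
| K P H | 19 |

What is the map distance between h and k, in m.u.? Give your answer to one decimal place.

10.8 m.u.

The two rarest classes, K p H and k P h, are the double crossovers. Comparing them with the parentals, only the h allele has switched, so h is the middle locus and the order is k – h – p.
Crossovers in the k–h interval produce the single-crossover classes k p h and K P H (24 + 19 = 43) plus the double crossovers (11).
RF(k–h) = (43 + 11) / 500 = 54/500 = 0.1080 → 10.8 m.u.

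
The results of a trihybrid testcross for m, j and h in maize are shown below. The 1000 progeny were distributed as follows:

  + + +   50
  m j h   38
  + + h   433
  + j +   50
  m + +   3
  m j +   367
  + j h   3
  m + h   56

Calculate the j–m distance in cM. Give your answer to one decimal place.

The two most frequent reciprocal classes, + + h and m j +, are the parental types, so the F1 was + + h / m j +.
The two rarest classes, + j h and m + +, are the double crossovers. Comparing them with the parentals, only the j allele has switched, so j is the middle locus and the order is h – j – m.
Crossovers in the j–m interval produce the single-crossover classes m + h and + j + (56 + 50 = 106) plus the double crossovers (6).
RF(j–m) = (106 + 6) / 1000 = 112/1000 = 0.1120 → 11.2 cM.

11.2 cM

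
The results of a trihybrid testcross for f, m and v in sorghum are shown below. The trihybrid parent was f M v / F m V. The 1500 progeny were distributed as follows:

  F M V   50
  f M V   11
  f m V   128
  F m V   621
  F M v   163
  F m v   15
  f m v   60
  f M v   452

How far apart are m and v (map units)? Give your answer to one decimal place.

The two rarest classes, f M V and F m v, are the double crossovers. Comparing them with the parentals, only the v allele has switched, so v is the middle locus and the order is f – v – m.
Crossovers in the v–m interval produce the single-crossover classes f m v and F M V (60 + 50 = 110) plus the double crossovers (26).
RF(v–m) = (110 + 26) / 1500 = 136/1500 = 0.0907 → 9.1 map units.

9.1 map units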